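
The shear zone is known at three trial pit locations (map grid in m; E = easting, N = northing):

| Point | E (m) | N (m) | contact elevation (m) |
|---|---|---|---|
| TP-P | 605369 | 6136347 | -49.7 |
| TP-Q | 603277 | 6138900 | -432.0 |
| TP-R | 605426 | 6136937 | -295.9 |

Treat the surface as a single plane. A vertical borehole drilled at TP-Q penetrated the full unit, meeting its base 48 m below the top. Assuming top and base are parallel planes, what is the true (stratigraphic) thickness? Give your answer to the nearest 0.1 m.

Two edge vectors: TP-P→TP-Q = (-2092, 2553, -382.3), TP-P→TP-R = (57, 590, -246.2).
Normal n = (TP-P→TP-Q) × (TP-P→TP-R) = (-402991.6, -536841.5, -1379801).
So ∂z/∂E = −n_x/n_z = −0.29207 and ∂z/∂N = −n_y/n_z = −0.38907.
|∇z| = √(a²+b²) = 0.48650, so dip δ = arctan(0.48650) = 25.94°.
True thickness = vertical thickness × cos δ = 48 × cos 25.94° = 43.2 m.

43.2 m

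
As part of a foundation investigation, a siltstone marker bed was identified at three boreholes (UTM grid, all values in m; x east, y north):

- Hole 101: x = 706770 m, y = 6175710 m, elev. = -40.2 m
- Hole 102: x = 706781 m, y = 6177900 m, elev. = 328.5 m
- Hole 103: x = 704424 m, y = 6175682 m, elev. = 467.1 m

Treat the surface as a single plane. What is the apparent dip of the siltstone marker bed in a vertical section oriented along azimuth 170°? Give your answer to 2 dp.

11.57°

Let the plane be z = a·x + b·y + c.
Hole 102−Hole 101: 11a + 2190b = 368.7;  Hole 103−Hole 101: −2346a − 28b = 507.3.
Solving gives a = −0.21826, b = 0.16945.
Unit vector along 170° is (sin 170°, cos 170°) = (0.1736, -0.9848).
Slope in that direction = a·(0.1736) + b·(-0.9848) = −0.20478.
Apparent dip = arctan|0.20478| = 11.57° (true dip is 15.4°, so apparent ≤ true as expected).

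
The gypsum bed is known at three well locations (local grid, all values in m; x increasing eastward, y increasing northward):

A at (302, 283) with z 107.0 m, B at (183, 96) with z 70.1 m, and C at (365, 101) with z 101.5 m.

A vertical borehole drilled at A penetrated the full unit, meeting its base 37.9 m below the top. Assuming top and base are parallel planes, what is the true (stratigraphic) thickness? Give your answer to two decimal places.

Two edge vectors: A→B = (-119, -187, -36.9), A→C = (63, -182, -5.5).
Normal n = (A→B) × (A→C) = (-5687.3, -2979.2, 33439).
So ∂z/∂x = −n_x/n_z = 0.17008 and ∂z/∂y = −n_y/n_z = 0.08909.
|∇z| = √(a²+b²) = 0.19200, so dip δ = arctan(0.19200) = 10.87°.
True thickness = vertical thickness × cos δ = 37.9 × cos 10.87° = 37.22 m.

37.22 m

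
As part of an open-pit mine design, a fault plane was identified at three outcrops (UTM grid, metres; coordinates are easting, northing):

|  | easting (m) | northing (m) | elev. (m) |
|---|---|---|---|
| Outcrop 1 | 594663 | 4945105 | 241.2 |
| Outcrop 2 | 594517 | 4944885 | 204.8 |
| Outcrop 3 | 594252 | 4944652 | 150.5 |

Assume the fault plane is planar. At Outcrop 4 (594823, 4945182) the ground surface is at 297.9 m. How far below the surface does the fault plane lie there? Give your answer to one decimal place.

Two edge vectors: Outcrop 1→Outcrop 2 = (-146, -220, -36.4), Outcrop 1→Outcrop 3 = (-411, -453, -90.7).
Normal n = (Outcrop 1→Outcrop 2) × (Outcrop 1→Outcrop 3) = (3464.8, 1718.2, -24282).
So ∂z/∂easting = −n_x/n_z = 0.142690058 and ∂z/∂northing = −n_y/n_z = 0.070760234.
Intercept c from Outcrop 1: 241.2 − 84852.50 − 349916.79 = −434528.08.
At (594823, 4945182): z_contact = 84875.33 + 349922.24 − 434528.08 = 269.48 m.
Depth below ground = 297.9 − 269.48 = 28.4 m.

28.4 m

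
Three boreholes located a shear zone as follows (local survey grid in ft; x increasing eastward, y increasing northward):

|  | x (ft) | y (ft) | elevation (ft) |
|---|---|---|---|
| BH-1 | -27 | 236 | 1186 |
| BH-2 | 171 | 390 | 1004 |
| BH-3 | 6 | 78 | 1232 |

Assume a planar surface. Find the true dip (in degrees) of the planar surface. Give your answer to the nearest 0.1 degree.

36.0°

Let the plane be z = a·x + b·y + c.
BH-2−BH-1: 198a + 154b = −182;  BH-3−BH-1: 33a − 158b = 46.
Solving gives a = −0.59594, b = −0.41561.
Gradient magnitude |∇z| = √(a² + b²) = √(0.35515 + 0.17273) = 0.72655.
True dip = arctan(0.72655) = 36.0°, dipping toward NE (azimuth ≈ 055°).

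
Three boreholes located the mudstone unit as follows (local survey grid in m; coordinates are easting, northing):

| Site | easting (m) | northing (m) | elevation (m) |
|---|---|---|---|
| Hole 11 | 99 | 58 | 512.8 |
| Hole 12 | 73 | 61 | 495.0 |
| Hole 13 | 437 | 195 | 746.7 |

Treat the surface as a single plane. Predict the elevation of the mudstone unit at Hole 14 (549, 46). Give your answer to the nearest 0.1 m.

Let the plane be z = a·easting + b·northing + c.
Hole 12−Hole 11: −26a + 3b = −17.8;  Hole 13−Hole 11: 338a + 137b = 233.9.
Solving gives a = 0.68625, b = 0.01420.
Then c = 512.8 − a·99 − b·58 = 444.04.
At (549, 46): z = 376.8 + 0.7 + 444.04 = 821.4 m.

821.4 m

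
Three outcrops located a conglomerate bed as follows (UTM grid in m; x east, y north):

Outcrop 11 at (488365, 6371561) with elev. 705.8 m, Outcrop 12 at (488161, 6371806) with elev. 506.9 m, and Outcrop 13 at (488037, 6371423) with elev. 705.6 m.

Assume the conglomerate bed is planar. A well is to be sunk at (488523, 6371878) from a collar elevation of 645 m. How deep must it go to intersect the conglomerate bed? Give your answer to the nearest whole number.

Two edge vectors: Outcrop 11→Outcrop 12 = (-204, 245, -198.9), Outcrop 11→Outcrop 13 = (-328, -138, -0.2).
Normal n = (Outcrop 11→Outcrop 12) × (Outcrop 11→Outcrop 13) = (-27497.2, 65198.4, 108512).
So ∂z/∂x = −n_x/n_z = 0.25340239 and ∂z/∂y = −n_y/n_z = −0.60084046.
Intercept c from Outcrop 11: 705.8 − 123752.86 + 3828291.64 = 3705244.58.
At (488523, 6371878): z_contact = 123792.9 − 3828482.1 + 3705244.58 = 555.4 m.
Depth below ground = 645 − 555.4 = 90 m.

90 m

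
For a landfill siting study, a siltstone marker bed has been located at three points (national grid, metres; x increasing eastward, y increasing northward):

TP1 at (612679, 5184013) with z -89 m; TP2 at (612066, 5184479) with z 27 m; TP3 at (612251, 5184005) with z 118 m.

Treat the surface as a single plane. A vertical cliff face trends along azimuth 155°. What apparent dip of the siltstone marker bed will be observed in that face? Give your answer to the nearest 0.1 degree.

8.0°

Two edge vectors: TP1→TP2 = (-613, 466, 116), TP1→TP3 = (-428, -8, 207).
Normal n = (TP1→TP2) × (TP1→TP3) = (97390, 77243, 204352).
So ∂z/∂x = −n_x/n_z = −0.47658 and ∂z/∂y = −n_y/n_z = −0.37799.
Unit vector along 155° is (sin 155°, cos 155°) = (0.4226, -0.9063).
Slope in that direction = a·(0.4226) + b·(-0.9063) = 0.14116.
Apparent dip = arctan|0.14116| = 8.0° (true dip is 31.3°, so apparent ≤ true as expected).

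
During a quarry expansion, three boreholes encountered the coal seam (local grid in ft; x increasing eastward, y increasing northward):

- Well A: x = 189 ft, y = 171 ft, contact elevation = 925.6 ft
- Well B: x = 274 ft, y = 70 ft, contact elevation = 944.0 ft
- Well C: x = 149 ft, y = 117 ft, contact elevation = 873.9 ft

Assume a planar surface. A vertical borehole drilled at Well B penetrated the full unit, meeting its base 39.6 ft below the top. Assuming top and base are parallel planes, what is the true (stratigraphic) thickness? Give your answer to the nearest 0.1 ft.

Two edge vectors: Well A→Well B = (85, -101, 18.4), Well A→Well C = (-40, -54, -51.7).
Normal n = (Well A→Well B) × (Well A→Well C) = (6215.3, 3658.5, -8630).
So ∂z/∂x = −n_x/n_z = 0.72020 and ∂z/∂y = −n_y/n_z = 0.42393.
|∇z| = √(a²+b²) = 0.83570, so dip δ = arctan(0.83570) = 39.89°.
True thickness = vertical thickness × cos δ = 39.6 × cos 39.89° = 30.4 ft.

30.4 ft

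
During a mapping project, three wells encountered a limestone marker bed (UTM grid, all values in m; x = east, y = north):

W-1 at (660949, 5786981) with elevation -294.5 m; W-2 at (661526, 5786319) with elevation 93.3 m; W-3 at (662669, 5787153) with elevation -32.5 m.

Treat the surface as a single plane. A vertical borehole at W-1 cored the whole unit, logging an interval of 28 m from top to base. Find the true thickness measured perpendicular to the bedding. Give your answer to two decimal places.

Let the plane be z = a·x + b·y + c.
W-2−W-1: 577a − 662b = 387.8;  W-3−W-1: 1720a + 172b = 262.
Solving gives a = 0.19400, b = −0.41671.
|∇z| = √(a²+b²) = 0.45966, so dip δ = arctan(0.45966) = 24.69°.
True thickness = vertical thickness × cos δ = 28 × cos 24.69° = 25.44 m.

25.44 m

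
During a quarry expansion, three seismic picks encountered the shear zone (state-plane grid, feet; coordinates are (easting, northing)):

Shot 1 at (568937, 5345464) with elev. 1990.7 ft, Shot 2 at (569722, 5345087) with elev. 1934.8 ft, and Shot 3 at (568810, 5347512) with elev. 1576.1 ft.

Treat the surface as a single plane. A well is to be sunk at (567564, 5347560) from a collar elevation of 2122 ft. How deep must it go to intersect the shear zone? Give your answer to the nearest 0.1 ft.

Two edge vectors: Shot 1→Shot 2 = (785, -377, -55.9), Shot 1→Shot 3 = (-127, 2048, -414.6).
Normal n = (Shot 1→Shot 2) × (Shot 1→Shot 3) = (270787.4, 332560.3, 1559801).
So ∂z/∂E = −n_x/n_z = −0.173603812 and ∂z/∂N = −n_y/n_z = −0.213206877.
Intercept c from Shot 1: 1990.7 + 98769.63 + 1139689.69 = 1240450.02.
At (567564, 5347560): z_contact = −98531.27 − 1140136.57 + 1240450.02 = 1782.18 ft.
Depth below ground = 2122 − 1782.18 = 339.8 ft.

339.8 ft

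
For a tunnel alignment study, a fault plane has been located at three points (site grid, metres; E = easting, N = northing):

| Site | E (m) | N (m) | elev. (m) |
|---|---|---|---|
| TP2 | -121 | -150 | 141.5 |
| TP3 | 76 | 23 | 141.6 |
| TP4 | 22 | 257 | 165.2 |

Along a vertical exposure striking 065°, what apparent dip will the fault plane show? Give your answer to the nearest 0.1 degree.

1.8°

Let the plane be z = a·E + b·N + c.
TP3−TP2: 197a + 173b = 0.1;  TP4−TP2: 143a + 407b = 23.7.
Solving gives a = −0.07322, b = 0.08396.
Unit vector along 065° is (sin 65°, cos 65°) = (0.9063, 0.4226).
Slope in that direction = a·(0.9063) + b·(0.4226) = −0.03088.
Apparent dip = arctan|0.03088| = 1.8° (true dip is 6.4°, so apparent ≤ true as expected).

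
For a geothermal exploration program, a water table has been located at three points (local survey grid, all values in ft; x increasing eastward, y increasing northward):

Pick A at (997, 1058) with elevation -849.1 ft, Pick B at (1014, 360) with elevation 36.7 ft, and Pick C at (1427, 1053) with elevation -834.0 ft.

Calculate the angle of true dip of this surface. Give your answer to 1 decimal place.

Let the plane be z = a·x + b·y + c.
Pick B−Pick A: 17a − 698b = 885.8;  Pick C−Pick A: 430a − 5b = 15.1.
Solving gives a = 0.02037, b = −1.26856.
Gradient magnitude |∇z| = √(a² + b²) = √(0.00041 + 1.60924) = 1.26872.
True dip = arctan(1.26872) = 51.8°, dipping toward N (azimuth ≈ 359°).

51.8°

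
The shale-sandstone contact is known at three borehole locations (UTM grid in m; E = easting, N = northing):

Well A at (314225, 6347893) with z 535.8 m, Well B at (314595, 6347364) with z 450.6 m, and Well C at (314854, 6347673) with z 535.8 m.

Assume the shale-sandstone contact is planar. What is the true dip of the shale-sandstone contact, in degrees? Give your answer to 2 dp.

Two edge vectors: Well A→Well B = (370, -529, -85.2), Well A→Well C = (629, -220, 0).
Normal n = (Well A→Well B) × (Well A→Well C) = (-18744, -53590.8, 251341).
So ∂z/∂E = −n_x/n_z = 0.07458 and ∂z/∂N = −n_y/n_z = 0.21322.
Gradient magnitude |∇z| = √(a² + b²) = √(0.00556 + 0.04546) = 0.22589.
True dip = arctan(0.22589) = 12.73°, dipping toward SSW (azimuth ≈ 199°).

12.73°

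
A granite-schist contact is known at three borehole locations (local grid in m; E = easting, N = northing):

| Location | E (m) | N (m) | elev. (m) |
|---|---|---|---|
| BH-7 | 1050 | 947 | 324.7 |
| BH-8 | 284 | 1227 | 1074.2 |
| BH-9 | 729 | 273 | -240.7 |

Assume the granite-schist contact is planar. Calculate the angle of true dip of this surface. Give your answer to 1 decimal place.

51.3°

Two edge vectors: BH-7→BH-8 = (-766, 280, 749.5), BH-7→BH-9 = (-321, -674, -565.4).
Normal n = (BH-7→BH-8) × (BH-7→BH-9) = (346851, -673685.9, 606164).
So ∂z/∂E = −n_x/n_z = −0.57221 and ∂z/∂N = −n_y/n_z = 1.11139.
Gradient magnitude |∇z| = √(a² + b²) = √(0.32742 + 1.23519) = 1.25005.
True dip = arctan(1.25005) = 51.3°, dipping toward SSE (azimuth ≈ 153°).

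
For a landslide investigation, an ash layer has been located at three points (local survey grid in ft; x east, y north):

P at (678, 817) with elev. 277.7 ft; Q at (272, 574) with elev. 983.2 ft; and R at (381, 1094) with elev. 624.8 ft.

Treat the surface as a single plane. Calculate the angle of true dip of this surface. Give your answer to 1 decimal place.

57.3°

Two edge vectors: P→Q = (-406, -243, 705.5), P→R = (-297, 277, 347.1).
Normal n = (P→Q) × (P→R) = (-279768.8, -68610.9, -184633).
So ∂z/∂x = −n_x/n_z = −1.51527 and ∂z/∂y = −n_y/n_z = −0.37161.
Gradient magnitude |∇z| = √(a² + b²) = √(2.29604 + 0.13809) = 1.56017.
True dip = arctan(1.56017) = 57.3°, dipping toward ENE (azimuth ≈ 076°).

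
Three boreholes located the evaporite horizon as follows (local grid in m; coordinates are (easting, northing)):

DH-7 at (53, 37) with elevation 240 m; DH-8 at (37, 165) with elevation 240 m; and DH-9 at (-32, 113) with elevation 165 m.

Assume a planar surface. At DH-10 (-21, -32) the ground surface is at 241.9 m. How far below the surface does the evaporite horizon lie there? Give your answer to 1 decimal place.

84.0 m

Let the plane be z = a·E + b·N + c.
DH-8−DH-7: −16a + 128b = 0;  DH-9−DH-7: −85a + 76b = −75.
Solving gives a = 0.99338, b = 0.12417.
Then c = 240 − a·53 − b·37 = 182.76.
At (-21, -32): z_contact = −20.86 − 3.97 + 182.76 = 157.92 m.
Depth below ground = 241.9 − 157.92 = 84.0 m.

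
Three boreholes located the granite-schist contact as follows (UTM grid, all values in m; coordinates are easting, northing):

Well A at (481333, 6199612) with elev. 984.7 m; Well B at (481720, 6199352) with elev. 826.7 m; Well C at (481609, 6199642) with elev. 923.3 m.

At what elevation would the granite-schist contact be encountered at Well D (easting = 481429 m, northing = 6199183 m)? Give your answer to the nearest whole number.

Let the plane be z = a·easting + b·northing + c.
Well B−Well A: 387a − 260b = −158;  Well C−Well A: 276a + 30b = −61.4.
Solving gives a = −0.24833873, b = 0.23804966.
Then c = 984.7 − a·481333 − b·6199612 = −1355297.19.
At (481429, 6199183): z = −119557.5 + 1475713.4 − 1355297.19 = 858.7 m.

859 m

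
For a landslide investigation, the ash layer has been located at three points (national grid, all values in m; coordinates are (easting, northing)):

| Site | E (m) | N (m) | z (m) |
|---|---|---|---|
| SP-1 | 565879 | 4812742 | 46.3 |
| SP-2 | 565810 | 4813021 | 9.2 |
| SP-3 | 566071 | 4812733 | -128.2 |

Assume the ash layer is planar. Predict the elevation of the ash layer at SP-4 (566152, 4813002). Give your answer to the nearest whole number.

-301 m

Two edge vectors: SP-1→SP-2 = (-69, 279, -37.1), SP-1→SP-3 = (192, -9, -174.5).
Normal n = (SP-1→SP-2) × (SP-1→SP-3) = (-49019.4, -19163.7, -52947).
So ∂z/∂E = −n_x/n_z = −0.92582016 and ∂z/∂N = −n_y/n_z = −0.36194119.
Intercept c from SP-1: 46.3 + 523902.19 + 1741929.55 = 2265878.04.
At (566152, 4813002): z = −524154.9 − 1742023.7 + 2265878.04 = -300.6 m.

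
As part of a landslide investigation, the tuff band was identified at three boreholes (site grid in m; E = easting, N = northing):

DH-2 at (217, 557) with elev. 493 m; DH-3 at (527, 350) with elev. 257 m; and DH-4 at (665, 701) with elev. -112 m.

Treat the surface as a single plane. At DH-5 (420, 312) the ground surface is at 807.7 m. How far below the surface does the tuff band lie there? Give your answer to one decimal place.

404.1 m

Let the plane be z = a·E + b·N + c.
DH-3−DH-2: 310a − 207b = −236;  DH-4−DH-2: 448a + 144b = −605.
Solving gives a = −1.15900, b = −0.59561.
Then c = 493 − a·217 − b·557 = 1076.26.
At (420, 312): z_contact = −486.78 − 185.83 + 1076.26 = 403.65 m.
Depth below ground = 807.7 − 403.65 = 404.1 m.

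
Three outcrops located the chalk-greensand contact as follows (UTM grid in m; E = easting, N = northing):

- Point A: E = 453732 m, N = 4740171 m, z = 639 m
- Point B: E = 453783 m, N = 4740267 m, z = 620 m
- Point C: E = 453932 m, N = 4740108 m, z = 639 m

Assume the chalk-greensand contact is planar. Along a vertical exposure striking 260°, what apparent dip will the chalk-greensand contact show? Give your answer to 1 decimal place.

Let the plane be z = a·E + b·N + c.
Point B−Point A: 51a + 96b = −19;  Point C−Point A: 200a − 63b = 0.
Solving gives a = −0.05341, b = −0.16954.
Unit vector along 260° is (sin 260°, cos 260°) = (-0.9848, -0.1736).
Slope in that direction = a·(-0.9848) + b·(-0.1736) = 0.08204.
Apparent dip = arctan|0.08204| = 4.7° (true dip is 10.1°, so apparent ≤ true as expected).

4.7°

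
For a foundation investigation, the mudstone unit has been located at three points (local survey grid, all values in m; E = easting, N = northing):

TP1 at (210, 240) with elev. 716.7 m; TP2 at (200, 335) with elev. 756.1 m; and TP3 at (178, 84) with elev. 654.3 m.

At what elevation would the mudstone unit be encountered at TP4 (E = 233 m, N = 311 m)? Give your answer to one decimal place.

Let the plane be z = a·E + b·N + c.
TP2−TP1: −10a + 95b = 39.4;  TP3−TP1: −32a − 156b = −62.4.
Solving gives a = −0.04748, b = 0.40974.
Then c = 716.7 − a·210 − b·240 = 628.33.
At (233, 311): z = −11.1 + 127.4 + 628.33 = 744.7 m.

744.7 m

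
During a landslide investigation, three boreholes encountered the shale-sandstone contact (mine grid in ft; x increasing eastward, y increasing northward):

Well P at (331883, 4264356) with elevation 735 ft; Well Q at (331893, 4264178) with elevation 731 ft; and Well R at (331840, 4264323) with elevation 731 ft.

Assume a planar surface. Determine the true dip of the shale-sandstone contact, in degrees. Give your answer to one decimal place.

Let the plane be z = a·x + b·y + c.
Well Q−Well P: 10a − 178b = −4;  Well R−Well P: −43a − 33b = −4.
Solving gives a = 0.07265, b = 0.02655.
Gradient magnitude |∇z| = √(a² + b²) = √(0.00528 + 0.00071) = 0.07735.
True dip = arctan(0.07735) = 4.4°, dipping toward WSW (azimuth ≈ 250°).

4.4°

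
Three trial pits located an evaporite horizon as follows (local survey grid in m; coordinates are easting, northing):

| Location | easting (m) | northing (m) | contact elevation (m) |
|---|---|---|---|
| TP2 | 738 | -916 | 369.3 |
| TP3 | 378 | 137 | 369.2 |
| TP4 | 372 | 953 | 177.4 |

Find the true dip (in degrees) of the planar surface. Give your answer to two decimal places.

36.59°

Let the plane be z = a·easting + b·northing + c.
TP3−TP2: −360a + 1053b = −0.1;  TP4−TP2: −366a + 1869b = −191.9.
Solving gives a = −0.70235, b = −0.24021.
Gradient magnitude |∇z| = √(a² + b²) = √(0.49329 + 0.05770) = 0.74229.
True dip = arctan(0.74229) = 36.59°, dipping toward ENE (azimuth ≈ 071°).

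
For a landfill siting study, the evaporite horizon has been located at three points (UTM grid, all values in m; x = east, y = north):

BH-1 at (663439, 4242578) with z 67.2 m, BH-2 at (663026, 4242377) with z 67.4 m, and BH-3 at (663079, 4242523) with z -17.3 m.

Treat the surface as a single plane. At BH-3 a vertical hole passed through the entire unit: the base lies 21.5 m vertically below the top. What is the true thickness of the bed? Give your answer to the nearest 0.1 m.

16.9 m

Let the plane be z = a·x + b·y + c.
BH-2−BH-1: −413a − 201b = 0.2;  BH-3−BH-1: −360a − 55b = −84.5.
Solving gives a = 0.34234, b = −0.70441.
|∇z| = √(a²+b²) = 0.78319, so dip δ = arctan(0.78319) = 38.07°.
True thickness = vertical thickness × cos δ = 21.5 × cos 38.07° = 16.9 m.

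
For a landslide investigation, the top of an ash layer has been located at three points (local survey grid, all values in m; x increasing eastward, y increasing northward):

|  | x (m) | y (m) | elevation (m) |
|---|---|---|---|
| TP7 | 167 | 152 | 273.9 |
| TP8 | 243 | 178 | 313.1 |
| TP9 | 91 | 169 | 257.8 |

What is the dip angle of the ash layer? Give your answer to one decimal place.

32.3°

Let the plane be z = a·x + b·y + c.
TP8−TP7: 76a + 26b = 39.2;  TP9−TP7: −76a + 17b = −16.1.
Solving gives a = 0.33201, b = 0.53721.
Gradient magnitude |∇z| = √(a² + b²) = √(0.11023 + 0.28859) = 0.63152.
True dip = arctan(0.63152) = 32.3°, dipping toward SSW (azimuth ≈ 212°).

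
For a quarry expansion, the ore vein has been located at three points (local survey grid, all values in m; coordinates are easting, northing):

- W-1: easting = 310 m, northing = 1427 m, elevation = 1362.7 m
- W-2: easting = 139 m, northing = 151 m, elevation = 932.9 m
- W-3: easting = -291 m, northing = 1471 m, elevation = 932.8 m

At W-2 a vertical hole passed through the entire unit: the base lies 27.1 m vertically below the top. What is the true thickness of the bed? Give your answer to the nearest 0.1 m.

21.5 m

Let the plane be z = a·easting + b·northing + c.
W-2−W-1: −171a − 1276b = −429.8;  W-3−W-1: −601a + 44b = −429.9.
Solving gives a = 0.73278, b = 0.23863.
|∇z| = √(a²+b²) = 0.77066, so dip δ = arctan(0.77066) = 37.62°.
True thickness = vertical thickness × cos δ = 27.1 × cos 37.62° = 21.5 m.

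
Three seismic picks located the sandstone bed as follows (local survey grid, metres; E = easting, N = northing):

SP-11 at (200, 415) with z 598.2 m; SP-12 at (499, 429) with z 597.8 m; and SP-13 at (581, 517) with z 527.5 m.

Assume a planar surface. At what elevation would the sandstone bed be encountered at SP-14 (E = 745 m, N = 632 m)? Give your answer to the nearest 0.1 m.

437.8 m

Let the plane be z = a·E + b·N + c.
SP-12−SP-11: 299a + 14b = −0.4;  SP-13−SP-11: 381a + 102b = −70.7.
Solving gives a = 0.03771, b = −0.83400.
Then c = 598.2 − a·200 − b·415 = 936.77.
At (745, 632): z = 28.1 − 527.1 + 936.77 = 437.8 m.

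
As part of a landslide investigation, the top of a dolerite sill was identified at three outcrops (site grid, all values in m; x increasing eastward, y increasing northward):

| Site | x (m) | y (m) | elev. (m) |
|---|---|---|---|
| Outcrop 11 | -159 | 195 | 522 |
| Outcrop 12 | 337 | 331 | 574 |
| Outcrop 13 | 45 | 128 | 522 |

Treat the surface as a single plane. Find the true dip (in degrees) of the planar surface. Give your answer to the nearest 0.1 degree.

Two edge vectors: Outcrop 11→Outcrop 12 = (496, 136, 52), Outcrop 11→Outcrop 13 = (204, -67, 0).
Normal n = (Outcrop 11→Outcrop 12) × (Outcrop 11→Outcrop 13) = (3484, 10608, -60976).
So ∂z/∂x = −n_x/n_z = 0.05714 and ∂z/∂y = −n_y/n_z = 0.17397.
Gradient magnitude |∇z| = √(a² + b²) = √(0.00326 + 0.03027) = 0.18311.
True dip = arctan(0.18311) = 10.4°, dipping toward SSW (azimuth ≈ 198°).

10.4°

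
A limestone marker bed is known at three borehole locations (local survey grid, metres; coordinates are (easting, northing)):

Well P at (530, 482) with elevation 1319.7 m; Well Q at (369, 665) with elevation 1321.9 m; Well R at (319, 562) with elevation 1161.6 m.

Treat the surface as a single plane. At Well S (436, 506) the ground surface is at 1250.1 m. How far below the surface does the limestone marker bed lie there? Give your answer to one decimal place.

12.6 m

Two edge vectors: Well P→Well Q = (-161, 183, 2.2), Well P→Well R = (-211, 80, -158.1).
Normal n = (Well P→Well Q) × (Well P→Well R) = (-29108.3, -25918.3, 25733).
So ∂z/∂E = −n_x/n_z = 1.13117 and ∂z/∂N = −n_y/n_z = 1.00720.
Intercept c from Well P: 1319.7 − 599.52 − 485.47 = 234.71.
At (436, 506): z_contact = 493.19 + 509.64 + 234.71 = 1237.54 m.
Depth below ground = 1250.1 − 1237.54 = 12.6 m.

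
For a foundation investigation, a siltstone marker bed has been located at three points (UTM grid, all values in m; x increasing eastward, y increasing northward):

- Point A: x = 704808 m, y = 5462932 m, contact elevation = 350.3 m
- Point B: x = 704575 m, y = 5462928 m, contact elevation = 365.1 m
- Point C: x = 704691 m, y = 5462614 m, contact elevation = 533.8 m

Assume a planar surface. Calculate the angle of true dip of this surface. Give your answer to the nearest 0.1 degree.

29.2°

Let the plane be z = a·x + b·y + c.
Point B−Point A: −233a − 4b = 14.8;  Point C−Point A: −117a − 318b = 183.5.
Solving gives a = −0.05395, b = −0.55719.
Gradient magnitude |∇z| = √(a² + b²) = √(0.00291 + 0.31046) = 0.55980.
True dip = arctan(0.55980) = 29.2°, dipping toward N (azimuth ≈ 006°).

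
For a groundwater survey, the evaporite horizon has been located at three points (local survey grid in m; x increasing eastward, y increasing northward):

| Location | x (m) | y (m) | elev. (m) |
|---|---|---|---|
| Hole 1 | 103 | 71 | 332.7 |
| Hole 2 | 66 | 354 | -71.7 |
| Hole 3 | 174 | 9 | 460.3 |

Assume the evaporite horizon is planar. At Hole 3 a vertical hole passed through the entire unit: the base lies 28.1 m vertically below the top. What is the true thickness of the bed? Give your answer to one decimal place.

15.7 m

Let the plane be z = a·x + b·y + c.
Hole 2−Hole 1: −37a + 283b = −404.4;  Hole 3−Hole 1: 71a − 62b = 127.6.
Solving gives a = 0.62015, b = −1.34790.
|∇z| = √(a²+b²) = 1.48371, so dip δ = arctan(1.48371) = 56.02°.
True thickness = vertical thickness × cos δ = 28.1 × cos 56.02° = 15.7 m.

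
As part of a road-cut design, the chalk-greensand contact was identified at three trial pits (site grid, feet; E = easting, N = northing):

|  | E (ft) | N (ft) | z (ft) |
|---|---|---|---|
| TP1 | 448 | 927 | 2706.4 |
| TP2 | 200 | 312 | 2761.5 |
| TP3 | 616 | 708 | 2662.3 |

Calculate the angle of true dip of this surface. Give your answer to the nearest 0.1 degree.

14.0°

Two edge vectors: TP1→TP2 = (-248, -615, 55.1), TP1→TP3 = (168, -219, -44.1).
Normal n = (TP1→TP2) × (TP1→TP3) = (39188.4, -1680, 157632).
So ∂z/∂E = −n_x/n_z = −0.24861 and ∂z/∂N = −n_y/n_z = 0.01066.
Gradient magnitude |∇z| = √(a² + b²) = √(0.06181 + 0.00011) = 0.24884.
True dip = arctan(0.24884) = 14.0°, dipping toward E (azimuth ≈ 092°).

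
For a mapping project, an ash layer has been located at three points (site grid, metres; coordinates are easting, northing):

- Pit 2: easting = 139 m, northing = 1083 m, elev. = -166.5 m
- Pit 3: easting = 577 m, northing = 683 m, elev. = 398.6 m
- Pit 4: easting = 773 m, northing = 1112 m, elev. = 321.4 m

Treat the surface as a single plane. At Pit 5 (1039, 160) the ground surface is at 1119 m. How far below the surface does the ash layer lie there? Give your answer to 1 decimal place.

69.5 m

Let the plane be z = a·easting + b·northing + c.
Pit 3−Pit 2: 438a − 400b = 565.1;  Pit 4−Pit 2: 634a + 29b = 487.9.
Solving gives a = 0.794391, b = −0.542892.
Then c = -166.5 − a·139 − b·1083 = 311.03.
At (1039, 160): z_contact = 825.37 − 86.86 + 311.03 = 1049.54 m.
Depth below ground = 1119 − 1049.54 = 69.5 m.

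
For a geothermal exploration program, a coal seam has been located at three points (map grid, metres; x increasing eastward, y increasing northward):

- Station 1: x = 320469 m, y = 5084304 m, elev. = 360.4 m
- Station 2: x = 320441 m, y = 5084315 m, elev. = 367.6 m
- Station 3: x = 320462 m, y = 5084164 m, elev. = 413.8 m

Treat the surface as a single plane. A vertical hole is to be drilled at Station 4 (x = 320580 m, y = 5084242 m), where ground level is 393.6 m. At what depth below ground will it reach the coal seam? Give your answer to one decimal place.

Two edge vectors: Station 1→Station 2 = (-28, 11, 7.2), Station 1→Station 3 = (-7, -140, 53.4).
Normal n = (Station 1→Station 2) × (Station 1→Station 3) = (1595.4, 1444.8, 3997).
So ∂z/∂x = −n_x/n_z = −0.399149362 and ∂z/∂y = −n_y/n_z = −0.361471103.
Intercept c from Station 1: 360.4 + 127915.00 + 1837828.98 = 1966104.37.
At (320580, 5084242): z_contact = −127959.30 − 1837806.57 + 1966104.37 = 338.51 m.
Depth below ground = 393.6 − 338.51 = 55.1 m.

55.1 m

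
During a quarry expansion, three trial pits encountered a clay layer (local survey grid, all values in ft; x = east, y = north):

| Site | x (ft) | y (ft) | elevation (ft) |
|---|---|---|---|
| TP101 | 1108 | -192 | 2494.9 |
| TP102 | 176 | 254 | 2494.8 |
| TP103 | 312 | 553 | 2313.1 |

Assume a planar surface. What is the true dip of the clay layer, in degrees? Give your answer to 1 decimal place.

29.0°

Two edge vectors: TP101→TP102 = (-932, 446, -0.1), TP101→TP103 = (-796, 745, -181.8).
Normal n = (TP101→TP102) × (TP101→TP103) = (-81008.3, -169358, -339324).
So ∂z/∂x = −n_x/n_z = −0.23873 and ∂z/∂y = −n_y/n_z = −0.49910.
Gradient magnitude |∇z| = √(a² + b²) = √(0.05699 + 0.24910) = 0.55326.
True dip = arctan(0.55326) = 29.0°, dipping toward NNE (azimuth ≈ 026°).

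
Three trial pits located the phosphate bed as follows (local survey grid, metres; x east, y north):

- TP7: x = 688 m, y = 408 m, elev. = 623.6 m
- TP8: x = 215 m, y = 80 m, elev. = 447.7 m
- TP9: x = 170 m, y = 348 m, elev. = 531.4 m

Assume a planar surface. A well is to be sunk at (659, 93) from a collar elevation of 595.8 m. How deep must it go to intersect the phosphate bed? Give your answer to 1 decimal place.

82.0 m

Let the plane be z = a·x + b·y + c.
TP8−TP7: −473a − 328b = −175.9;  TP9−TP7: −518a − 60b = −92.2.
Solving gives a = 0.13911, b = 0.33567.
Then c = 623.6 − a·688 − b·408 = 390.94.
At (659, 93): z_contact = 91.67 + 31.22 + 390.94 = 513.83 m.
Depth below ground = 595.8 − 513.83 = 82.0 m.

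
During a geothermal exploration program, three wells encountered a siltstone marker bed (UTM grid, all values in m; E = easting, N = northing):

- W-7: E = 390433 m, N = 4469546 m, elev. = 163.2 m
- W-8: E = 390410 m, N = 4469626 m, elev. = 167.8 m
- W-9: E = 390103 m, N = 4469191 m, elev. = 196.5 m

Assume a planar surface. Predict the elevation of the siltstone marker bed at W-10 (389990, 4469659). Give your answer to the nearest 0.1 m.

220.7 m

Let the plane be z = a·E + b·N + c.
W-8−W-7: −23a + 80b = 4.6;  W-9−W-7: −330a − 355b = 33.3.
Solving gives a = −0.124316505, b = 0.021759005.
Then c = 163.2 − a·390433 − b·4469546 = −48552.41.
At (389990, 4469659): z = −48482.2 + 97255.3 − 48552.41 = 220.7 m.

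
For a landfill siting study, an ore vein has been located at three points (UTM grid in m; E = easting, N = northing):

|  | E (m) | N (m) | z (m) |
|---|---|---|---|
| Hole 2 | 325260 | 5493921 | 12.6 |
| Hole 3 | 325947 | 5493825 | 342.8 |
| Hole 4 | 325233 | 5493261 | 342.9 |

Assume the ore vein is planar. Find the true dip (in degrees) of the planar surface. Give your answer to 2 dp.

33.38°

Two edge vectors: Hole 2→Hole 3 = (687, -96, 330.2), Hole 2→Hole 4 = (-27, -660, 330.3).
Normal n = (Hole 2→Hole 3) × (Hole 2→Hole 4) = (186223.2, -235831.5, -456012).
So ∂z/∂E = −n_x/n_z = 0.40837 and ∂z/∂N = −n_y/n_z = −0.51716.
Gradient magnitude |∇z| = √(a² + b²) = √(0.16677 + 0.26746) = 0.65896.
True dip = arctan(0.65896) = 33.38°, dipping toward NW (azimuth ≈ 322°).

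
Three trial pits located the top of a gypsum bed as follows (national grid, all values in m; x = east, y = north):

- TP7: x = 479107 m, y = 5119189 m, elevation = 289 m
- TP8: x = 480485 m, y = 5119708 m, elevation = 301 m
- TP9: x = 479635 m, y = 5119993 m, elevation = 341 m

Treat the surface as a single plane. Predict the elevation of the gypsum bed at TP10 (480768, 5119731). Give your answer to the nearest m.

Let the plane be z = a·x + b·y + c.
TP8−TP7: 1378a + 519b = 12;  TP9−TP7: 528a + 804b = 52.
Solving gives a = −0.02079436, b = 0.07833261.
Then c = 289 − a·479107 − b·5119189 = −390747.73.
At (480768, 5119731): z = −9997.3 + 401041.9 − 390747.73 = 296.9 m.

297 m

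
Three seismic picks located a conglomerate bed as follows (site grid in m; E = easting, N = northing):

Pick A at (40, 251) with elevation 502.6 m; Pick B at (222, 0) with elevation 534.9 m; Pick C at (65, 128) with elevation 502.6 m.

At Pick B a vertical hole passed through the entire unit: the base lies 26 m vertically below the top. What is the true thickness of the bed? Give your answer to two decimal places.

Let the plane be z = a·E + b·N + c.
Pick B−Pick A: 182a − 251b = 32.3;  Pick C−Pick A: 25a − 123b = 0.
Solving gives a = 0.24660, b = 0.05012.
|∇z| = √(a²+b²) = 0.25164, so dip δ = arctan(0.25164) = 14.12°.
True thickness = vertical thickness × cos δ = 26 × cos 14.12° = 25.21 m.

25.21 m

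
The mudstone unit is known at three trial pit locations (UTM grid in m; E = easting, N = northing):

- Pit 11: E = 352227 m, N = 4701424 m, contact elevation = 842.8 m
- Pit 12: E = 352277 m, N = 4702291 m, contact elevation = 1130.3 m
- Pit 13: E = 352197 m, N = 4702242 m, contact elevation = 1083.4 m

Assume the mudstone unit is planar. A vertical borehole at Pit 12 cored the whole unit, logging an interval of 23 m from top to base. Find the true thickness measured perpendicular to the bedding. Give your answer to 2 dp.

20.55 m

Let the plane be z = a·E + b·N + c.
Pit 12−Pit 11: 50a + 867b = 287.5;  Pit 13−Pit 11: −30a + 818b = 240.6.
Solving gives a = 0.39717, b = 0.30870.
|∇z| = √(a²+b²) = 0.50303, so dip δ = arctan(0.50303) = 26.70°.
True thickness = vertical thickness × cos δ = 23 × cos 26.70° = 20.55 m.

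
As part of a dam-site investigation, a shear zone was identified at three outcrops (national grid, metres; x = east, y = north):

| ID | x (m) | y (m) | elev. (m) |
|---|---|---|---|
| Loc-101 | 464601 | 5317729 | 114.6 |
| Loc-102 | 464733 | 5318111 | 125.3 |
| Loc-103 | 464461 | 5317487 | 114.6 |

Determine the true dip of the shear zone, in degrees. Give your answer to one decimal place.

7.9°

Two edge vectors: Loc-101→Loc-102 = (132, 382, 10.7), Loc-101→Loc-103 = (-140, -242, 0).
Normal n = (Loc-101→Loc-102) × (Loc-101→Loc-103) = (2589.4, -1498, 21536).
So ∂z/∂x = −n_x/n_z = −0.12024 and ∂z/∂y = −n_y/n_z = 0.06956.
Gradient magnitude |∇z| = √(a² + b²) = √(0.01446 + 0.00484) = 0.13891.
True dip = arctan(0.13891) = 7.9°, dipping toward ESE (azimuth ≈ 120°).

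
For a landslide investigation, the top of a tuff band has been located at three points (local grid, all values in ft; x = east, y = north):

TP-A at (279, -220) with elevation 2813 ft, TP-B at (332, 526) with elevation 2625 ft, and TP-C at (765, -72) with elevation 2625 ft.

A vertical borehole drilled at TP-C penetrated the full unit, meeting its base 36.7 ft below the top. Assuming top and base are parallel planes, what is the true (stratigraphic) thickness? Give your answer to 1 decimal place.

34.2 ft

Let the plane be z = a·x + b·y + c.
TP-B−TP-A: 53a + 746b = −188;  TP-C−TP-A: 486a + 148b = −188.
Solving gives a = −0.31694, b = −0.22949.
|∇z| = √(a²+b²) = 0.39131, so dip δ = arctan(0.39131) = 21.37°.
True thickness = vertical thickness × cos δ = 36.7 × cos 21.37° = 34.2 ft.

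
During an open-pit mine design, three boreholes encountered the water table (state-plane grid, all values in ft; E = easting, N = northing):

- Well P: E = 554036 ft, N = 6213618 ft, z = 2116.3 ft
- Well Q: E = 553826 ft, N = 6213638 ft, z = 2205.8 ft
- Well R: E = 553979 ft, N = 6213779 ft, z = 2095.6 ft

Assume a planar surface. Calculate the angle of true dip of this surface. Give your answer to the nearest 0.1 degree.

28.3°

Two edge vectors: Well P→Well Q = (-210, 20, 89.5), Well P→Well R = (-57, 161, -20.7).
Normal n = (Well P→Well Q) × (Well P→Well R) = (-14823.5, -9448.5, -32670).
So ∂z/∂E = −n_x/n_z = −0.45373 and ∂z/∂N = −n_y/n_z = −0.28921.
Gradient magnitude |∇z| = √(a² + b²) = √(0.20587 + 0.08364) = 0.53807.
True dip = arctan(0.53807) = 28.3°, dipping toward ENE (azimuth ≈ 057°).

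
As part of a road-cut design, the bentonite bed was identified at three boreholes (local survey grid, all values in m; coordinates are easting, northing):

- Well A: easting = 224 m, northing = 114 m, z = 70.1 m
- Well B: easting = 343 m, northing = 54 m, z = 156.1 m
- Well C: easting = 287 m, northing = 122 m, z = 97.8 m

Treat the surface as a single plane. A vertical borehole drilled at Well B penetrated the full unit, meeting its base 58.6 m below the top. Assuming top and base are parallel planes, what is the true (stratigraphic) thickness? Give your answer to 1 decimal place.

48.7 m

Let the plane be z = a·easting + b·northing + c.
Well B−Well A: 119a − 60b = 86;  Well C−Well A: 63a + 8b = 27.7.
Solving gives a = 0.49662, b = −0.44837.
|∇z| = √(a²+b²) = 0.66908, so dip δ = arctan(0.66908) = 33.79°.
True thickness = vertical thickness × cos δ = 58.6 × cos 33.79° = 48.7 m.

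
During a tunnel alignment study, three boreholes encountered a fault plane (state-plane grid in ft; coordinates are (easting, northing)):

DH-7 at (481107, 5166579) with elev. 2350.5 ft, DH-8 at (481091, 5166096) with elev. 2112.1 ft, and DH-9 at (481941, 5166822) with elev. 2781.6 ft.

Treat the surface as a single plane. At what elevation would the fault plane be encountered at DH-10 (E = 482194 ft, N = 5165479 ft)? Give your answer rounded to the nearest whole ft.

Two edge vectors: DH-7→DH-8 = (-16, -483, -238.4), DH-7→DH-9 = (834, 243, 431.1).
Normal n = (DH-7→DH-8) × (DH-7→DH-9) = (-150290.1, -191928, 398934).
So ∂z/∂E = −n_x/n_z = 0.37672923 and ∂z/∂N = −n_y/n_z = 0.48110214.
Intercept c from DH-7: 2350.5 − 181247.07 − 2485652.20 = −2664548.77.
At (482194, 5165479): z = 181656.6 + 2485123.0 − 2664548.77 = 2230.8 ft.

2231 ft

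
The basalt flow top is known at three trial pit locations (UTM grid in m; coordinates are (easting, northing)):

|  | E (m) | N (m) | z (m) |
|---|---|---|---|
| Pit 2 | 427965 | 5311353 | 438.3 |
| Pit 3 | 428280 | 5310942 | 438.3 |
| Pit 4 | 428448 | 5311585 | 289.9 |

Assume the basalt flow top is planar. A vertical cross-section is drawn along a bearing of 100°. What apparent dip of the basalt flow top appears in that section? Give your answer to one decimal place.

10.8°

Let the plane be z = a·E + b·N + c.
Pit 3−Pit 2: 315a − 411b = 0;  Pit 4−Pit 2: 483a + 232b = −148.4.
Solving gives a = −0.22457, b = −0.17212.
Unit vector along 100° is (sin 100°, cos 100°) = (0.9848, -0.1736).
Slope in that direction = a·(0.9848) + b·(-0.1736) = −0.19127.
Apparent dip = arctan|0.19127| = 10.8° (true dip is 15.8°, so apparent ≤ true as expected).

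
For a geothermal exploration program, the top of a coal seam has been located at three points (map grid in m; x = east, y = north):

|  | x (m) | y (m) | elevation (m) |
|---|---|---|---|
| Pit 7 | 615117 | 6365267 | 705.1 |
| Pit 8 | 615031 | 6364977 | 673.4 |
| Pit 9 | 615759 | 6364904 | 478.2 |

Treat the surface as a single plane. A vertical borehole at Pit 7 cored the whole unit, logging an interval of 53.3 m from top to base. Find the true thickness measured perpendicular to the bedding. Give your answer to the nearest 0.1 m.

Two edge vectors: Pit 7→Pit 8 = (-86, -290, -31.7), Pit 7→Pit 9 = (642, -363, -226.9).
Normal n = (Pit 7→Pit 8) × (Pit 7→Pit 9) = (54293.9, -39864.8, 217398).
So ∂z/∂x = −n_x/n_z = −0.24974 and ∂z/∂y = −n_y/n_z = 0.18337.
|∇z| = √(a²+b²) = 0.30983, so dip δ = arctan(0.30983) = 17.21°.
True thickness = vertical thickness × cos δ = 53.3 × cos 17.21° = 50.9 m.

50.9 m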